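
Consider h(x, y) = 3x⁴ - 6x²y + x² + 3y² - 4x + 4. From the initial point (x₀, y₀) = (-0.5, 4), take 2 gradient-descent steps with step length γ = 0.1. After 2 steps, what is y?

3.7375

∇h = (12x³ - 12xy + 2x - 4, -6x² + 6y)
Step 1: at (-0.5, 4), ∇h = (17.5, 22.5) → (-0.5, 4) − 0.1·(17.5, 22.5) = (-2.25, 1.75)
Step 2: at (-2.25, 1.75), ∇h = (-97.9375, -19.875) → (-2.25, 1.75) − 0.1·(-97.9375, -19.875) = (7.54375, 3.7375)
y = 3.7375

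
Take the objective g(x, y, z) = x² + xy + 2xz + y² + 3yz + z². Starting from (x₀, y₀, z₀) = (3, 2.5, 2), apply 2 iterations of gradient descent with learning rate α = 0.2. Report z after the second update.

-0.92

∇g = (2x + y + 2z, x + 2y + 3z, 2x + 3y + 2z)
(x₁, y₁, z₁) = (3, 2.5, 2) − 0.2·(12.5, 14, 17.5) = (0.5, -0.3, -1.5)
(x₂, y₂, z₂) = (0.5, -0.3, -1.5) − 0.2·(-2.3, -4.6, -2.9) = (0.96, 0.62, -0.92)
z = -0.92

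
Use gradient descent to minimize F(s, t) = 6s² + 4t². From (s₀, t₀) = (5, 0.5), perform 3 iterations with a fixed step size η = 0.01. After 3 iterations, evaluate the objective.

∇F = (12s, 8t)
Step 1: at (5, 0.5), ∇F = (60, 4) → (5, 0.5) − 0.01·(60, 4) = (4.4, 0.46)
Step 2: at (4.4, 0.46), ∇F = (52.8, 3.68) → (4.4, 0.46) − 0.01·(52.8, 3.68) = (3.872, 0.4232)
Step 3: at (3.872, 0.4232), ∇F = (46.464, 3.3856) → (3.872, 0.4232) − 0.01·(46.464, 3.3856) = (3.40736, 0.389344)
F(3.40736, 0.389344) = 70.266968018944

70.266968018944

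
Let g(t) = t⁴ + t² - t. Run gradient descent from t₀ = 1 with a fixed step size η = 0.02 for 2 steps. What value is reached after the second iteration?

g′(t) = 4t³ + 2t - 1
Step 1: g′(1) = 5; t₁ = 1 − 0.02·5 = 0.9
Step 2: g′(0.9) = 3.716; t₂ = 0.9 − 0.02·3.716 = 0.82568

0.82568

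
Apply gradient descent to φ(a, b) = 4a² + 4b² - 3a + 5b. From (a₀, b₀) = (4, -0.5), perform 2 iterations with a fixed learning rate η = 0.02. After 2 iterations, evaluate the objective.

∇φ = (8a - 3, 8b + 5)
Step 1: at (4, -0.5), ∇φ = (29, 1) → (4, -0.5) − 0.02·(29, 1) = (3.42, -0.52)
Step 2: at (3.42, -0.52), ∇φ = (24.36, 0.84) → (3.42, -0.52) − 0.02·(24.36, 0.84) = (2.9328, -0.5368)
φ(2.9328, -0.5368) = 24.07548032

24.07548032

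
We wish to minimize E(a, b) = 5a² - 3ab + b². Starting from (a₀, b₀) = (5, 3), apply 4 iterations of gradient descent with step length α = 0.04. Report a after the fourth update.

1.54312704

∇E = (10a - 3b, -3a + 2b)
(a₁, b₁) = (5, 3) − 0.04·(41, -9) = (3.36, 3.36)
(a₂, b₂) = (3.36, 3.36) − 0.04·(23.52, -3.36) = (2.4192, 3.4944)
(a₃, b₃) = (2.4192, 3.4944) − 0.04·(13.7088, -0.2688) = (1.870848, 3.505152)
(a₄, b₄) = (1.870848, 3.505152) − 0.04·(8.193024, 1.39776) = (1.54312704, 3.4492416)
a = 1.54312704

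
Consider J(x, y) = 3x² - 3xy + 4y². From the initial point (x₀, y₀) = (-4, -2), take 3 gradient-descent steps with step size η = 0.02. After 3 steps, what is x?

-3.030064

∇J = (6x - 3y, -3x + 8y)
(x₁, y₁) = (-4, -2) − 0.02·(-18, -4) = (-3.64, -1.92)
(x₂, y₂) = (-3.64, -1.92) − 0.02·(-16.08, -4.44) = (-3.3184, -1.8312)
(x₃, y₃) = (-3.3184, -1.8312) − 0.02·(-14.4168, -4.6944) = (-3.030064, -1.737312)
x = -3.030064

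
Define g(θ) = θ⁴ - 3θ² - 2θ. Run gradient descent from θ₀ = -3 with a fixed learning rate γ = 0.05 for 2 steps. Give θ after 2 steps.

g′(θ) = 4θ³ - 6θ - 2
θ₁ = -3 − 0.05·(-92) = 1.6
θ₂ = 1.6 − 0.05·4.784 = 1.3608

1.3608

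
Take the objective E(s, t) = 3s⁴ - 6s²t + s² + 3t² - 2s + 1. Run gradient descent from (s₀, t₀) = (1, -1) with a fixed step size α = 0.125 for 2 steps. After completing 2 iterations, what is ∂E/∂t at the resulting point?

-494.625

∇E = (12s³ - 12st + 2s - 2, -6s² + 6t)
(s₁, t₁) = (1, -1) − 0.125·(24, -12) = (-2, 0.5)
(s₂, t₂) = (-2, 0.5) − 0.125·(-90, -21) = (9.25, 3.125)
∂E/∂t at (9.25, 3.125) = -494.625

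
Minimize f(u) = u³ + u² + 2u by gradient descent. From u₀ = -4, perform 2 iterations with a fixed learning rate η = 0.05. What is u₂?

f′(u) = 3u² + 2u + 2
Step 1: f′(-4) = 42; u₁ = -4 − 0.05·42 = -6.1
Step 2: f′(-6.1) = 101.43; u₂ = -6.1 − 0.05·101.43 = -11.1715

-11.1715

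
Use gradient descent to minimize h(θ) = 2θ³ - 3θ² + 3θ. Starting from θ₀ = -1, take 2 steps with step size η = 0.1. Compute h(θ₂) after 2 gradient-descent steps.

h′(θ) = 6θ² - 6θ + 3
θ₁ = -1 − 0.1·15 = -2.5
θ₂ = -2.5 − 0.1·55.5 = -8.05
h(-8.05) = -1261.87775

-1261.87775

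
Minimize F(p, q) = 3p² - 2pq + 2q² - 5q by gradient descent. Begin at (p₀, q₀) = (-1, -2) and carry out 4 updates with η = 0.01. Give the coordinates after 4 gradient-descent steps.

∇F = (6p - 2q, -2p + 4q - 5)
Step 1: at (-1, -2), ∇F = (-2, -11) → (-1, -2) − 0.01·(-2, -11) = (-0.98, -1.89)
Step 2: at (-0.98, -1.89), ∇F = (-2.1, -10.6) → (-0.98, -1.89) − 0.01·(-2.1, -10.6) = (-0.959, -1.784)
Step 3: at (-0.959, -1.784), ∇F = (-2.186, -10.218) → (-0.959, -1.784) − 0.01·(-2.186, -10.218) = (-0.93714, -1.68182)
Step 4: at (-0.93714, -1.68182), ∇F = (-2.2592, -9.853) → (-0.93714, -1.68182) − 0.01·(-2.2592, -9.853) = (-0.914548, -1.58329)

(-0.914548, -1.58329)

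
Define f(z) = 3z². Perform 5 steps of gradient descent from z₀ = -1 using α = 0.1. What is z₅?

-0.01024

f′(z) = 6z
z₁ = -1 − 0.1·(-6) = -0.4
z₂ = -0.4 − 0.1·(-2.4) = -0.16
z₃ = -0.16 − 0.1·(-0.96) = -0.064
z₄ = -0.064 − 0.1·(-0.384) = -0.0256
z₅ = -0.0256 − 0.1·(-0.1536) = -0.01024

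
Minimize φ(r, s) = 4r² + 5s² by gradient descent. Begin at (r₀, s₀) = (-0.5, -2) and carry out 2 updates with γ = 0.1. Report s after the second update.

∇φ = (8r, 10s)
(r₁, s₁) = (-0.5, -2) − 0.1·(-4, -20) = (-0.1, 0)
(r₂, s₂) = (-0.1, 0) − 0.1·(-0.8, 0) = (-0.02, 0)
s = 0

0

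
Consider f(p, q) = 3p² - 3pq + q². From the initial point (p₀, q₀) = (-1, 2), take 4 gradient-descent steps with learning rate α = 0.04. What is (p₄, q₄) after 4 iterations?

∇f = (6p - 3q, -3p + 2q)
Step 1: at (-1, 2), ∇f = (-12, 7) → (-1, 2) − 0.04·(-12, 7) = (-0.52, 1.72)
Step 2: at (-0.52, 1.72), ∇f = (-8.28, 5) → (-0.52, 1.72) − 0.04·(-8.28, 5) = (-0.1888, 1.52)
Step 3: at (-0.1888, 1.52), ∇f = (-5.6928, 3.6064) → (-0.1888, 1.52) − 0.04·(-5.6928, 3.6064) = (0.038912, 1.375744)
Step 4: at (0.038912, 1.375744), ∇f = (-3.89376, 2.634752) → (0.038912, 1.375744) − 0.04·(-3.89376, 2.634752) = (0.1946624, 1.27035392)

(0.1946624, 1.27035392)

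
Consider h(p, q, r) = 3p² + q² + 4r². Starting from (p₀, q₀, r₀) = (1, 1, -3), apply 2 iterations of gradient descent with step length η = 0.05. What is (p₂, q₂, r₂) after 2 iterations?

(0.49, 0.81, -1.08)

∇h = (6p, 2q, 8r)
Step 1: at (1, 1, -3), ∇h = (6, 2, -24) → (1, 1, -3) − 0.05·(6, 2, -24) = (0.7, 0.9, -1.8)
Step 2: at (0.7, 0.9, -1.8), ∇h = (4.2, 1.8, -14.4) → (0.7, 0.9, -1.8) − 0.05·(4.2, 1.8, -14.4) = (0.49, 0.81, -1.08)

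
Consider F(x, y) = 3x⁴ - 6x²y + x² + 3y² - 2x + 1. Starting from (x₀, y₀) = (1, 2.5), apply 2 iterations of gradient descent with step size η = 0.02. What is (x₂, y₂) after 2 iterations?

∇F = (12x³ - 12xy + 2x - 2, -6x² + 6y)
(x₁, y₁) = (1, 2.5) − 0.02·(-18, 9) = (1.36, 2.32)
(x₂, y₂) = (1.36, 2.32) − 0.02·(-6.956928, 2.8224) = (1.49913856, 2.263552)

(1.49913856, 2.263552)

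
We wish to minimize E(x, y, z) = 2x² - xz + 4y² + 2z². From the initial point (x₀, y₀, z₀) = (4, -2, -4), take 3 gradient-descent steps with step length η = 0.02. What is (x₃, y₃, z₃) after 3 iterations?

∇E = (4x - z, 8y, -x + 4z)
Step 1: at (4, -2, -4), ∇E = (20, -16, -20) → (4, -2, -4) − 0.02·(20, -16, -20) = (3.6, -1.68, -3.6)
Step 2: at (3.6, -1.68, -3.6), ∇E = (18, -13.44, -18) → (3.6, -1.68, -3.6) − 0.02·(18, -13.44, -18) = (3.24, -1.4112, -3.24)
Step 3: at (3.24, -1.4112, -3.24), ∇E = (16.2, -11.2896, -16.2) → (3.24, -1.4112, -3.24) − 0.02·(16.2, -11.2896, -16.2) = (2.916, -1.185408, -2.916)

(2.916, -1.185408, -2.916)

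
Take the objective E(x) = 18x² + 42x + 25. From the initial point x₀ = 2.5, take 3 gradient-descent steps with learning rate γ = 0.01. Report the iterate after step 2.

E′(x) = 36x + 42
x₁ = 2.5 − 0.01·132 = 1.18
x₂ = 1.18 − 0.01·84.48 = 0.3352

0.3352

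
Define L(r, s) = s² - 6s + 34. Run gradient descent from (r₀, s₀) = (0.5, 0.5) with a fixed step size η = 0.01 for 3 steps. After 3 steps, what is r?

∇L = (0, 2s - 6)
Step 1: at (0.5, 0.5), ∇L = (0, -5) → (0.5, 0.5) − 0.01·(0, -5) = (0.5, 0.55)
Step 2: at (0.5, 0.55), ∇L = (0, -4.9) → (0.5, 0.55) − 0.01·(0, -4.9) = (0.5, 0.599)
Step 3: at (0.5, 0.599), ∇L = (0, -4.802) → (0.5, 0.599) − 0.01·(0, -4.802) = (0.5, 0.64702)
r = 0.5

0.5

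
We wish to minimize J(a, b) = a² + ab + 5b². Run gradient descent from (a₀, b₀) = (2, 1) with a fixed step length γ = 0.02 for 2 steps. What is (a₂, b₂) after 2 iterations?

∇J = (2a + b, a + 10b)
(a₁, b₁) = (2, 1) − 0.02·(5, 12) = (1.9, 0.76)
(a₂, b₂) = (1.9, 0.76) − 0.02·(4.56, 9.5) = (1.8088, 0.57)

(1.8088, 0.57)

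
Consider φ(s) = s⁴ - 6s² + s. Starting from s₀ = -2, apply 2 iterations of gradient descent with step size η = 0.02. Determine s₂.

φ′(s) = 4s³ - 12s + 1
s₁ = -2 − 0.02·(-7) = -1.86
s₂ = -1.86 − 0.02·(-2.419424) = -1.81161152

-1.81161152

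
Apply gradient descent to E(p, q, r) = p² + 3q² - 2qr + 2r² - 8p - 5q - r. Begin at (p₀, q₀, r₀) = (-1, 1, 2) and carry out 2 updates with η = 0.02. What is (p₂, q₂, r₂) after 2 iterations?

(-0.608, 1.1088, 1.8104)

∇E = (2p - 8, 6q - 2r - 5, -2q + 4r - 1)
Step 1: at (-1, 1, 2), ∇E = (-10, -3, 5) → (-1, 1, 2) − 0.02·(-10, -3, 5) = (-0.8, 1.06, 1.9)
Step 2: at (-0.8, 1.06, 1.9), ∇E = (-9.6, -2.44, 4.48) → (-0.8, 1.06, 1.9) − 0.02·(-9.6, -2.44, 4.48) = (-0.608, 1.1088, 1.8104)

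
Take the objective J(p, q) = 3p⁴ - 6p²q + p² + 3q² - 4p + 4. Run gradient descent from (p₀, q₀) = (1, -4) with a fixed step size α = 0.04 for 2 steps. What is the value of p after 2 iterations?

1.82366464

∇J = (12p³ - 12pq + 2p - 4, -6p² + 6q)
(p₁, q₁) = (1, -4) − 0.04·(58, -30) = (-1.32, -2.8)
(p₂, q₂) = (-1.32, -2.8) − 0.04·(-78.591616, -27.2544) = (1.82366464, -1.709824)
p = 1.82366464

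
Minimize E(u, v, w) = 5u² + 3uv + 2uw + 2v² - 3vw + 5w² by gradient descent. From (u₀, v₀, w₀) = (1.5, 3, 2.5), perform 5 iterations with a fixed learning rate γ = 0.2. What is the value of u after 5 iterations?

-12.14896

∇E = (10u + 3v + 2w, 3u + 4v - 3w, 2u - 3v + 10w)
(u₁, v₁, w₁) = (1.5, 3, 2.5) − 0.2·(29, 9, 19) = (-4.3, 1.2, -1.3)
(u₂, v₂, w₂) = (-4.3, 1.2, -1.3) − 0.2·(-42, -4.2, -25.2) = (4.1, 2.04, 3.74)
(u₃, v₃, w₃) = (4.1, 2.04, 3.74) − 0.2·(54.6, 9.24, 39.48) = (-6.82, 0.192, -4.156)
(u₄, v₄, w₄) = (-6.82, 0.192, -4.156) − 0.2·(-75.936, -7.224, -55.776) = (8.3672, 1.6368, 6.9992)
(u₅, v₅, w₅) = (8.3672, 1.6368, 6.9992) − 0.2·(102.5808, 10.6512, 81.816) = (-12.14896, -0.49344, -9.364)
u = -12.14896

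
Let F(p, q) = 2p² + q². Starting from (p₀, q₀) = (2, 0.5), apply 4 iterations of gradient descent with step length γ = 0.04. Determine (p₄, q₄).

∇F = (4p, 2q)
Step 1: at (2, 0.5), ∇F = (8, 1) → (2, 0.5) − 0.04·(8, 1) = (1.68, 0.46)
Step 2: at (1.68, 0.46), ∇F = (6.72, 0.92) → (1.68, 0.46) − 0.04·(6.72, 0.92) = (1.4112, 0.4232)
Step 3: at (1.4112, 0.4232), ∇F = (5.6448, 0.8464) → (1.4112, 0.4232) − 0.04·(5.6448, 0.8464) = (1.185408, 0.389344)
Step 4: at (1.185408, 0.389344), ∇F = (4.741632, 0.778688) → (1.185408, 0.389344) − 0.04·(4.741632, 0.778688) = (0.99574272, 0.35819648)

(0.99574272, 0.35819648)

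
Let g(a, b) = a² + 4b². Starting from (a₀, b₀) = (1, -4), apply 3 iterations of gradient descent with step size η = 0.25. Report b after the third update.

4

∇g = (2a, 8b)
Step 1: at (1, -4), ∇g = (2, -32) → (1, -4) − 0.25·(2, -32) = (0.5, 4)
Step 2: at (0.5, 4), ∇g = (1, 32) → (0.5, 4) − 0.25·(1, 32) = (0.25, -4)
Step 3: at (0.25, -4), ∇g = (0.5, -32) → (0.25, -4) − 0.25·(0.5, -32) = (0.125, 4)
b = 4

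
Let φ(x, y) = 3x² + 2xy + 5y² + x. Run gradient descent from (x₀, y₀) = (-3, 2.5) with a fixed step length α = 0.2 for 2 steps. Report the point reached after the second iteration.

(0.44, 1.54)

∇φ = (6x + 2y + 1, 2x + 10y)
(x₁, y₁) = (-3, 2.5) − 0.2·(-12, 19) = (-0.6, -1.3)
(x₂, y₂) = (-0.6, -1.3) − 0.2·(-5.2, -14.2) = (0.44, 1.54)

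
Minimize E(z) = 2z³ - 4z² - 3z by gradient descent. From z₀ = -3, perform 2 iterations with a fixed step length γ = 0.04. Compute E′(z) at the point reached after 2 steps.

E′(z) = 6z² - 8z - 3
Step 1: E′(-3) = 75; z₁ = -3 − 0.04·75 = -6
Step 2: E′(-6) = 261; z₂ = -6 − 0.04·261 = -16.44
E′(z) at (-16.44) = 1750.1616

1750.1616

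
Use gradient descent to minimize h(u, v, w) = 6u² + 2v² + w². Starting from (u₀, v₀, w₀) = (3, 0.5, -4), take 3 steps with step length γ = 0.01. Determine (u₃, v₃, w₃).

(2.044416, 0.442368, -3.764768)

∇h = (12u, 4v, 2w)
(u₁, v₁, w₁) = (3, 0.5, -4) − 0.01·(36, 2, -8) = (2.64, 0.48, -3.92)
(u₂, v₂, w₂) = (2.64, 0.48, -3.92) − 0.01·(31.68, 1.92, -7.84) = (2.3232, 0.4608, -3.8416)
(u₃, v₃, w₃) = (2.3232, 0.4608, -3.8416) − 0.01·(27.8784, 1.8432, -7.6832) = (2.044416, 0.442368, -3.764768)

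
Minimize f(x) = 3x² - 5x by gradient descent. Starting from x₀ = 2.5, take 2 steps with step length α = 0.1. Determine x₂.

1.1

f′(x) = 6x - 5
Step 1: f′(2.5) = 10; x₁ = 2.5 − 0.1·10 = 1.5
Step 2: f′(1.5) = 4; x₂ = 1.5 − 0.1·4 = 1.1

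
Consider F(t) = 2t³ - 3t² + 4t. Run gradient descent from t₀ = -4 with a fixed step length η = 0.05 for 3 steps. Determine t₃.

F′(t) = 6t² - 6t + 4
Step 1: F′(-4) = 124; t₁ = -4 − 0.05·124 = -10.2
Step 2: F′(-10.2) = 689.44; t₂ = -10.2 − 0.05·689.44 = -44.672
Step 3: F′(-44.672) = 12245.557504; t₃ = -44.672 − 0.05·12245.557504 = -656.9498752

-656.9498752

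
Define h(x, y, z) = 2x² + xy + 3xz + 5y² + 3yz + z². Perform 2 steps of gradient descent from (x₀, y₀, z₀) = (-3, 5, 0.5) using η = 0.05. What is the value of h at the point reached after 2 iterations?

17.005678125

∇h = (4x + y + 3z, x + 10y + 3z, 3x + 3y + 2z)
(x₁, y₁, z₁) = (-3, 5, 0.5) − 0.05·(-5.5, 48.5, 7) = (-2.725, 2.575, 0.15)
(x₂, y₂, z₂) = (-2.725, 2.575, 0.15) − 0.05·(-7.875, 23.475, -0.15) = (-2.33125, 1.40125, 0.1575)
h(-2.33125, 1.40125, 0.1575) = 17.005678125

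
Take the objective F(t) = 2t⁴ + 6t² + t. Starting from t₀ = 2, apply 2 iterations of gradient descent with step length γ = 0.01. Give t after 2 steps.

F′(t) = 8t³ + 12t + 1
t₁ = 2 − 0.01·89 = 1.11
t₂ = 1.11 − 0.01·25.261048 = 0.85738952

0.85738952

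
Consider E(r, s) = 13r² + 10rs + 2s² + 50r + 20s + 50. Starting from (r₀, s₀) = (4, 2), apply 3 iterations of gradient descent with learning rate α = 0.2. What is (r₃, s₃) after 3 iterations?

(-719.312, -278.064)

∇E = (26r + 10s + 50, 10r + 4s + 20)
(r₁, s₁) = (4, 2) − 0.2·(174, 68) = (-30.8, -11.6)
(r₂, s₂) = (-30.8, -11.6) − 0.2·(-866.8, -334.4) = (142.56, 55.28)
(r₃, s₃) = (142.56, 55.28) − 0.2·(4309.36, 1666.72) = (-719.312, -278.064)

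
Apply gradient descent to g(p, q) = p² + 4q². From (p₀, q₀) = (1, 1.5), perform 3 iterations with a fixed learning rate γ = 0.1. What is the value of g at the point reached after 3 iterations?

0.26272

∇g = (2p, 8q)
(p₁, q₁) = (1, 1.5) − 0.1·(2, 12) = (0.8, 0.3)
(p₂, q₂) = (0.8, 0.3) − 0.1·(1.6, 2.4) = (0.64, 0.06)
(p₃, q₃) = (0.64, 0.06) − 0.1·(1.28, 0.48) = (0.512, 0.012)
g(0.512, 0.012) = 0.26272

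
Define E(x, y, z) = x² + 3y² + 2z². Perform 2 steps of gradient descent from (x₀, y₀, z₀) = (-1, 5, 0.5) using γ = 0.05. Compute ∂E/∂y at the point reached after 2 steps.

∇E = (2x, 6y, 4z)
(x₁, y₁, z₁) = (-1, 5, 0.5) − 0.05·(-2, 30, 2) = (-0.9, 3.5, 0.4)
(x₂, y₂, z₂) = (-0.9, 3.5, 0.4) − 0.05·(-1.8, 21, 1.6) = (-0.81, 2.45, 0.32)
∂E/∂y at (-0.81, 2.45, 0.32) = 14.7

14.7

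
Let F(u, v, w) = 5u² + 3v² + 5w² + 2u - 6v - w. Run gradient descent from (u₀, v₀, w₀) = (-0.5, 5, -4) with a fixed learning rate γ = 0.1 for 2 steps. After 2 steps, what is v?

1.64

∇F = (10u + 2, 6v - 6, 10w - 1)
(u₁, v₁, w₁) = (-0.5, 5, -4) − 0.1·(-3, 24, -41) = (-0.2, 2.6, 0.1)
(u₂, v₂, w₂) = (-0.2, 2.6, 0.1) − 0.1·(0, 9.6, 0) = (-0.2, 1.64, 0.1)
v = 1.64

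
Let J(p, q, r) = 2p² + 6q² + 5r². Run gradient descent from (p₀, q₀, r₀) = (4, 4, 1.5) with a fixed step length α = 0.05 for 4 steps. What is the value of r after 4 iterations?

0.09375

∇J = (4p, 12q, 10r)
(p₁, q₁, r₁) = (4, 4, 1.5) − 0.05·(16, 48, 15) = (3.2, 1.6, 0.75)
(p₂, q₂, r₂) = (3.2, 1.6, 0.75) − 0.05·(12.8, 19.2, 7.5) = (2.56, 0.64, 0.375)
(p₃, q₃, r₃) = (2.56, 0.64, 0.375) − 0.05·(10.24, 7.68, 3.75) = (2.048, 0.256, 0.1875)
(p₄, q₄, r₄) = (2.048, 0.256, 0.1875) − 0.05·(8.192, 3.072, 1.875) = (1.6384, 0.1024, 0.09375)
r = 0.09375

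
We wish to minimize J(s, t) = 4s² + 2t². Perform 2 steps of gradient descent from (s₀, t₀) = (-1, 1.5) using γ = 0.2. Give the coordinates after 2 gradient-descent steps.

∇J = (8s, 4t)
Step 1: at (-1, 1.5), ∇J = (-8, 6) → (-1, 1.5) − 0.2·(-8, 6) = (0.6, 0.3)
Step 2: at (0.6, 0.3), ∇J = (4.8, 1.2) → (0.6, 0.3) − 0.2·(4.8, 1.2) = (-0.36, 0.06)

(-0.36, 0.06)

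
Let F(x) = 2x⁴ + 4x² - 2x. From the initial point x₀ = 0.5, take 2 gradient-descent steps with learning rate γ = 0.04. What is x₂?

0.32084096

F′(x) = 8x³ + 8x - 2
Step 1: F′(0.5) = 3; x₁ = 0.5 − 0.04·3 = 0.38
Step 2: F′(0.38) = 1.478976; x₂ = 0.38 − 0.04·1.478976 = 0.32084096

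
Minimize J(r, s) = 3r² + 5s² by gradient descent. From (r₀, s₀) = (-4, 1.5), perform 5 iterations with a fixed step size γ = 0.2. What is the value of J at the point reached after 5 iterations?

∇J = (6r, 10s)
(r₁, s₁) = (-4, 1.5) − 0.2·(-24, 15) = (0.8, -1.5)
(r₂, s₂) = (0.8, -1.5) − 0.2·(4.8, -15) = (-0.16, 1.5)
(r₃, s₃) = (-0.16, 1.5) − 0.2·(-0.96, 15) = (0.032, -1.5)
(r₄, s₄) = (0.032, -1.5) − 0.2·(0.192, -15) = (-0.0064, 1.5)
(r₅, s₅) = (-0.0064, 1.5) − 0.2·(-0.0384, 15) = (0.00128, -1.5)
J(0.00128, -1.5) = 11.2500049152

11.2500049152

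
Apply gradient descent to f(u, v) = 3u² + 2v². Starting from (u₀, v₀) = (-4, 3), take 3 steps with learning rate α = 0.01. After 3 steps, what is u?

-3.322336

∇f = (6u, 4v)
Step 1: at (-4, 3), ∇f = (-24, 12) → (-4, 3) − 0.01·(-24, 12) = (-3.76, 2.88)
Step 2: at (-3.76, 2.88), ∇f = (-22.56, 11.52) → (-3.76, 2.88) − 0.01·(-22.56, 11.52) = (-3.5344, 2.7648)
Step 3: at (-3.5344, 2.7648), ∇f = (-21.2064, 11.0592) → (-3.5344, 2.7648) − 0.01·(-21.2064, 11.0592) = (-3.322336, 2.654208)
u = -3.322336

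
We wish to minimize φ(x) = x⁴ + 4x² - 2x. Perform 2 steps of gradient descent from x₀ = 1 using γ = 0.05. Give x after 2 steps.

0.375

φ′(x) = 4x³ + 8x - 2
Step 1: φ′(1) = 10; x₁ = 1 − 0.05·10 = 0.5
Step 2: φ′(0.5) = 2.5; x₂ = 0.5 − 0.05·2.5 = 0.375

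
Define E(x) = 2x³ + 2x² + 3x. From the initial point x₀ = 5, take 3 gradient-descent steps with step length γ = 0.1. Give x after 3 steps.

-5875.2864696

E′(x) = 6x² + 4x + 3
x₁ = 5 − 0.1·173 = -12.3
x₂ = -12.3 − 0.1·861.54 = -98.454
x₃ = -98.454 − 0.1·57768.324696 = -5875.2864696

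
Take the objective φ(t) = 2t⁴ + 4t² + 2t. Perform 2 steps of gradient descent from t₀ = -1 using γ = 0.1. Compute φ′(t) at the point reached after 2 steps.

φ′(t) = 8t³ + 8t + 2
t₁ = -1 − 0.1·(-14) = 0.4
t₂ = 0.4 − 0.1·5.712 = -0.1712
φ′(t) at (-0.1712) = 0.590257790976

0.590257790976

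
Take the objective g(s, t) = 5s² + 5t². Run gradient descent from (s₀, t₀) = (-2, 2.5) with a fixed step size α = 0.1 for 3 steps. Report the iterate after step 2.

(0, 0)

∇g = (10s, 10t)
Step 1: at (-2, 2.5), ∇g = (-20, 25) → (-2, 2.5) − 0.1·(-20, 25) = (0, 0)
Step 2: at (0, 0), ∇g = (0, 0) → (0, 0) − 0.1·(0, 0) = (0, 0)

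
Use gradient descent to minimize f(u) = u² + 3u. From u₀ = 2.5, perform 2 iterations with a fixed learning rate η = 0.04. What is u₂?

1.8856

f′(u) = 2u + 3
Step 1: f′(2.5) = 8; u₁ = 2.5 − 0.04·8 = 2.18
Step 2: f′(2.18) = 7.36; u₂ = 2.18 − 0.04·7.36 = 1.8856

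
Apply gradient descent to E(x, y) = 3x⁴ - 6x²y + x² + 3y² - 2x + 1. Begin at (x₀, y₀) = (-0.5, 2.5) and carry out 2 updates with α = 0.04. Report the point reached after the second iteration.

(-1.25816576, 1.692736)

∇E = (12x³ - 12xy + 2x - 2, -6x² + 6y)
(x₁, y₁) = (-0.5, 2.5) − 0.04·(10.5, 13.5) = (-0.92, 1.96)
(x₂, y₂) = (-0.92, 1.96) − 0.04·(8.454144, 6.6816) = (-1.25816576, 1.692736)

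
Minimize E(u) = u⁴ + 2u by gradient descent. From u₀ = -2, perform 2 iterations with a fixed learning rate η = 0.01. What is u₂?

-1.52348

E′(u) = 4u³ + 2
u₁ = -2 − 0.01·(-30) = -1.7
u₂ = -1.7 − 0.01·(-17.652) = -1.52348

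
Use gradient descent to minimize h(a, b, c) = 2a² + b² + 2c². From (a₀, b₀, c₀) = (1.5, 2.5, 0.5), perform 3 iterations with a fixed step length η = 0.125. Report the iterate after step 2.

(0.375, 1.40625, 0.125)

∇h = (4a, 2b, 4c)
Step 1: at (1.5, 2.5, 0.5), ∇h = (6, 5, 2) → (1.5, 2.5, 0.5) − 0.125·(6, 5, 2) = (0.75, 1.875, 0.25)
Step 2: at (0.75, 1.875, 0.25), ∇h = (3, 3.75, 1) → (0.75, 1.875, 0.25) − 0.125·(3, 3.75, 1) = (0.375, 1.40625, 0.125)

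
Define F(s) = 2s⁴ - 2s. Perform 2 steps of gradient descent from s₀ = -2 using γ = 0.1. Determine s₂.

-73.0688

F′(s) = 8s³ - 2
Step 1: F′(-2) = -66; s₁ = -2 − 0.1·(-66) = 4.6
Step 2: F′(4.6) = 776.688; s₂ = 4.6 − 0.1·776.688 = -73.0688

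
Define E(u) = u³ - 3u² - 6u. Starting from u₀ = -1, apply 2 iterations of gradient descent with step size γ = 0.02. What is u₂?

-1.134616

E′(u) = 3u² - 6u - 6
Step 1: E′(-1) = 3; u₁ = -1 − 0.02·3 = -1.06
Step 2: E′(-1.06) = 3.7308; u₂ = -1.06 − 0.02·3.7308 = -1.134616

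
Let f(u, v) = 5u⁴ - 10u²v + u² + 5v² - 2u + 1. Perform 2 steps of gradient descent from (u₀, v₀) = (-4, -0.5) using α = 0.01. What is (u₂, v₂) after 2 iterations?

(-149.5984, 9.684)

∇f = (20u³ - 20uv + 2u - 2, -10u² + 10v)
Step 1: at (-4, -0.5), ∇f = (-1330, -165) → (-4, -0.5) − 0.01·(-1330, -165) = (9.3, 1.15)
Step 2: at (9.3, 1.15), ∇f = (15889.84, -853.4) → (9.3, 1.15) − 0.01·(15889.84, -853.4) = (-149.5984, 9.684)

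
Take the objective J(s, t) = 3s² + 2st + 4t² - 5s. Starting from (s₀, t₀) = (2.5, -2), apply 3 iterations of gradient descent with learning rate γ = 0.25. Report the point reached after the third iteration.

(1.6875, 1.0625)

∇J = (6s + 2t - 5, 2s + 8t)
Step 1: at (2.5, -2), ∇J = (6, -11) → (2.5, -2) − 0.25·(6, -11) = (1, 0.75)
Step 2: at (1, 0.75), ∇J = (2.5, 8) → (1, 0.75) − 0.25·(2.5, 8) = (0.375, -1.25)
Step 3: at (0.375, -1.25), ∇J = (-5.25, -9.25) → (0.375, -1.25) − 0.25·(-5.25, -9.25) = (1.6875, 1.0625)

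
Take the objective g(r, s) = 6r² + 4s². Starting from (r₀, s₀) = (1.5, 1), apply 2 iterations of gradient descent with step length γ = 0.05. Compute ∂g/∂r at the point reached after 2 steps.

2.88

∇g = (12r, 8s)
(r₁, s₁) = (1.5, 1) − 0.05·(18, 8) = (0.6, 0.6)
(r₂, s₂) = (0.6, 0.6) − 0.05·(7.2, 4.8) = (0.24, 0.36)
∂g/∂r at (0.24, 0.36) = 2.88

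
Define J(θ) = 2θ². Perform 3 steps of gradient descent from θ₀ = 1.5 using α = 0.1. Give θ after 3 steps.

0.324

J′(θ) = 4θ
Step 1: J′(1.5) = 6; θ₁ = 1.5 − 0.1·6 = 0.9
Step 2: J′(0.9) = 3.6; θ₂ = 0.9 − 0.1·3.6 = 0.54
Step 3: J′(0.54) = 2.16; θ₃ = 0.54 − 0.1·2.16 = 0.324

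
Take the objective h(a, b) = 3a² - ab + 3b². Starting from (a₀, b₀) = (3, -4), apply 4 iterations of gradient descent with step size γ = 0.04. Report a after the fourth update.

0.73578496

∇h = (6a - b, -a + 6b)
(a₁, b₁) = (3, -4) − 0.04·(22, -27) = (2.12, -2.92)
(a₂, b₂) = (2.12, -2.92) − 0.04·(15.64, -19.64) = (1.4944, -2.1344)
(a₃, b₃) = (1.4944, -2.1344) − 0.04·(11.1008, -14.3008) = (1.050368, -1.562368)
(a₄, b₄) = (1.050368, -1.562368) − 0.04·(7.864576, -10.424576) = (0.73578496, -1.14538496)
a = 0.73578496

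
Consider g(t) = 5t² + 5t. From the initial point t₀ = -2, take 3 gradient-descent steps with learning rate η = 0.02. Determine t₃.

-1.268

g′(t) = 10t + 5
t₁ = -2 − 0.02·(-15) = -1.7
t₂ = -1.7 − 0.02·(-12) = -1.46
t₃ = -1.46 − 0.02·(-9.6) = -1.268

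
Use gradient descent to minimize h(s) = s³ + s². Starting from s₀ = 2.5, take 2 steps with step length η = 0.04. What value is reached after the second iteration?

1.1377

h′(s) = 3s² + 2s
s₁ = 2.5 − 0.04·23.75 = 1.55
s₂ = 1.55 − 0.04·10.3075 = 1.1377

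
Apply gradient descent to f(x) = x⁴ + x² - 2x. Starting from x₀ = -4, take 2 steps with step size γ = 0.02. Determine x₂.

1.12320256

f′(x) = 4x³ + 2x - 2
x₁ = -4 − 0.02·(-266) = 1.32
x₂ = 1.32 − 0.02·9.839872 = 1.12320256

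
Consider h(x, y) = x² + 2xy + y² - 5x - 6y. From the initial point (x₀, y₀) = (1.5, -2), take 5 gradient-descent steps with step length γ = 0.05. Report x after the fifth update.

∇h = (2x + 2y - 5, 2x + 2y - 6)
(x₁, y₁) = (1.5, -2) − 0.05·(-6, -7) = (1.8, -1.65)
(x₂, y₂) = (1.8, -1.65) − 0.05·(-4.7, -5.7) = (2.035, -1.365)
(x₃, y₃) = (2.035, -1.365) − 0.05·(-3.66, -4.66) = (2.218, -1.132)
(x₄, y₄) = (2.218, -1.132) − 0.05·(-2.828, -3.828) = (2.3594, -0.9406)
(x₅, y₅) = (2.3594, -0.9406) − 0.05·(-2.1624, -3.1624) = (2.46752, -0.78248)
x = 2.46752

2.46752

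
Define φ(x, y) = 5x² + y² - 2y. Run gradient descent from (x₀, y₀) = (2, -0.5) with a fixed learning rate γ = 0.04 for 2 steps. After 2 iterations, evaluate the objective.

3.20388416

∇φ = (10x, 2y - 2)
(x₁, y₁) = (2, -0.5) − 0.04·(20, -3) = (1.2, -0.38)
(x₂, y₂) = (1.2, -0.38) − 0.04·(12, -2.76) = (0.72, -0.2696)
φ(0.72, -0.2696) = 3.20388416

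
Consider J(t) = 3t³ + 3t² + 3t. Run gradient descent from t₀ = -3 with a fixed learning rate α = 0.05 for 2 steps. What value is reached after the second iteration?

-22.4205

J′(t) = 9t² + 6t + 3
Step 1: J′(-3) = 66; t₁ = -3 − 0.05·66 = -6.3
Step 2: J′(-6.3) = 322.41; t₂ = -6.3 − 0.05·322.41 = -22.4205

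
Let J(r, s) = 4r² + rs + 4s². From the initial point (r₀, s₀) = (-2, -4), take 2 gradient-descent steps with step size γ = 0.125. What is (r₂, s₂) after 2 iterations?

(-0.03125, -0.0625)

∇J = (8r + s, r + 8s)
Step 1: at (-2, -4), ∇J = (-20, -34) → (-2, -4) − 0.125·(-20, -34) = (0.5, 0.25)
Step 2: at (0.5, 0.25), ∇J = (4.25, 2.5) → (0.5, 0.25) − 0.125·(4.25, 2.5) = (-0.03125, -0.0625)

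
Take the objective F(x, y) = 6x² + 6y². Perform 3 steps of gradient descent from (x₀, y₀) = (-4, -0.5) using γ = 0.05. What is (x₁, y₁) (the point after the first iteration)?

∇F = (12x, 12y)
(x₁, y₁) = (-4, -0.5) − 0.05·(-48, -6) = (-1.6, -0.2)

(-1.6, -0.2)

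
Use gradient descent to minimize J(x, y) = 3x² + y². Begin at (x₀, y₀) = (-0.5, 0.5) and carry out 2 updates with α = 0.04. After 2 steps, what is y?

∇J = (6x, 2y)
Step 1: at (-0.5, 0.5), ∇J = (-3, 1) → (-0.5, 0.5) − 0.04·(-3, 1) = (-0.38, 0.46)
Step 2: at (-0.38, 0.46), ∇J = (-2.28, 0.92) → (-0.38, 0.46) − 0.04·(-2.28, 0.92) = (-0.2888, 0.4232)
y = 0.4232

0.4232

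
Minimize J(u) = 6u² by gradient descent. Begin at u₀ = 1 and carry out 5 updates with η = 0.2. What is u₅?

J′(u) = 12u
Step 1: J′(1) = 12; u₁ = 1 − 0.2·12 = -1.4
Step 2: J′(-1.4) = -16.8; u₂ = -1.4 − 0.2·(-16.8) = 1.96
Step 3: J′(1.96) = 23.52; u₃ = 1.96 − 0.2·23.52 = -2.744
Step 4: J′(-2.744) = -32.928; u₄ = -2.744 − 0.2·(-32.928) = 3.8416
Step 5: J′(3.8416) = 46.0992; u₅ = 3.8416 − 0.2·46.0992 = -5.37824

-5.37824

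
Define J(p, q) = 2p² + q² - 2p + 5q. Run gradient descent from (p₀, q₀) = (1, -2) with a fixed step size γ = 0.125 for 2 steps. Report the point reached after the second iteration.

∇J = (4p - 2, 2q + 5)
Step 1: at (1, -2), ∇J = (2, 1) → (1, -2) − 0.125·(2, 1) = (0.75, -2.125)
Step 2: at (0.75, -2.125), ∇J = (1, 0.75) → (0.75, -2.125) − 0.125·(1, 0.75) = (0.625, -2.21875)

(0.625, -2.21875)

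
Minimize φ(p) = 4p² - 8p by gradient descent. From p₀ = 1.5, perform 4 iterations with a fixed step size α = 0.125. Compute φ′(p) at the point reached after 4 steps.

0

φ′(p) = 8p - 8
Step 1: φ′(1.5) = 4; p₁ = 1.5 − 0.125·4 = 1
Step 2: φ′(1) = 0; p₂ = 1 − 0.125·0 = 1
Step 3: φ′(1) = 0; p₃ = 1 − 0.125·0 = 1
Step 4: φ′(1) = 0; p₄ = 1 − 0.125·0 = 1
φ′(p) at (1) = 0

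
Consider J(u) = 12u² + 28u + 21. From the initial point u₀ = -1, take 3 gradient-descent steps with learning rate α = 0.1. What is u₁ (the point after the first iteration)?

J′(u) = 24u + 28
u₁ = -1 − 0.1·4 = -1.4

-1.4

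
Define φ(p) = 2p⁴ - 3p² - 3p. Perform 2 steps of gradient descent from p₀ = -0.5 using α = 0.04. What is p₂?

φ′(p) = 8p³ - 6p - 3
Step 1: φ′(-0.5) = -1; p₁ = -0.5 − 0.04·(-1) = -0.46
Step 2: φ′(-0.46) = -1.018688; p₂ = -0.46 − 0.04·(-1.018688) = -0.41925248

-0.41925248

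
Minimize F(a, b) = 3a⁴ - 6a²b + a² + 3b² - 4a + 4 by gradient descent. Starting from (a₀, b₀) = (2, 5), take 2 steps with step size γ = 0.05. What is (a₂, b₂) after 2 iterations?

∇F = (12a³ - 12ab + 2a - 4, -6a² + 6b)
Step 1: at (2, 5), ∇F = (-24, 6) → (2, 5) − 0.05·(-24, 6) = (3.2, 4.7)
Step 2: at (3.2, 4.7), ∇F = (215.136, -33.24) → (3.2, 4.7) − 0.05·(215.136, -33.24) = (-7.5568, 6.362)

(-7.5568, 6.362)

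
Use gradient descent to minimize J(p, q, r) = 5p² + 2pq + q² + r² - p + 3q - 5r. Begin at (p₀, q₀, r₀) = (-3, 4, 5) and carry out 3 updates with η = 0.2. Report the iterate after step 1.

(1.6, 3, 4)

∇J = (10p + 2q - 1, 2p + 2q + 3, 2r - 5)
Step 1: at (-3, 4, 5), ∇J = (-23, 5, 5) → (-3, 4, 5) − 0.2·(-23, 5, 5) = (1.6, 3, 4)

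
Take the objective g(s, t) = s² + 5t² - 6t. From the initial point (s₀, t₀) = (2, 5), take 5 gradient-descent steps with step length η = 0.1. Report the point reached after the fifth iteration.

(0.65536, 0.6)

∇g = (2s, 10t - 6)
Step 1: at (2, 5), ∇g = (4, 44) → (2, 5) − 0.1·(4, 44) = (1.6, 0.6)
Step 2: at (1.6, 0.6), ∇g = (3.2, 0) → (1.6, 0.6) − 0.1·(3.2, 0) = (1.28, 0.6)
Step 3: at (1.28, 0.6), ∇g = (2.56, 0) → (1.28, 0.6) − 0.1·(2.56, 0) = (1.024, 0.6)
Step 4: at (1.024, 0.6), ∇g = (2.048, 0) → (1.024, 0.6) − 0.1·(2.048, 0) = (0.8192, 0.6)
Step 5: at (0.8192, 0.6), ∇g = (1.6384, 0) → (0.8192, 0.6) − 0.1·(1.6384, 0) = (0.65536, 0.6)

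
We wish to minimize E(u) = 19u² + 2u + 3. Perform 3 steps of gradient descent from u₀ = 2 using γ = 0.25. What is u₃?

E′(u) = 38u + 2
u₁ = 2 − 0.25·78 = -17.5
u₂ = -17.5 − 0.25·(-663) = 148.25
u₃ = 148.25 − 0.25·5635.5 = -1260.625

-1260.625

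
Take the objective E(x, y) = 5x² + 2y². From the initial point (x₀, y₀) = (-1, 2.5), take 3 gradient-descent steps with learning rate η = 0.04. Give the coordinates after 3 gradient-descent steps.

∇E = (10x, 4y)
Step 1: at (-1, 2.5), ∇E = (-10, 10) → (-1, 2.5) − 0.04·(-10, 10) = (-0.6, 2.1)
Step 2: at (-0.6, 2.1), ∇E = (-6, 8.4) → (-0.6, 2.1) − 0.04·(-6, 8.4) = (-0.36, 1.764)
Step 3: at (-0.36, 1.764), ∇E = (-3.6, 7.056) → (-0.36, 1.764) − 0.04·(-3.6, 7.056) = (-0.216, 1.48176)

(-0.216, 1.48176)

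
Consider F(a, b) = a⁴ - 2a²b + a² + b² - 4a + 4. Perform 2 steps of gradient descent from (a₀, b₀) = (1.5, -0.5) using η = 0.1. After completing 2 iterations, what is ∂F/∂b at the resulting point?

-0.176833805

∇F = (4a³ - 4ab + 2a - 4, -2a² + 2b)
(a₁, b₁) = (1.5, -0.5) − 0.1·(15.5, -5.5) = (-0.05, 0.05)
(a₂, b₂) = (-0.05, 0.05) − 0.1·(-4.0905, 0.095) = (0.35905, 0.0405)
∂F/∂b at (0.35905, 0.0405) = -0.176833805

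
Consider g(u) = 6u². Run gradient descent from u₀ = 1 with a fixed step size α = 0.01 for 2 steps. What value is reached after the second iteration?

g′(u) = 12u
u₁ = 1 − 0.01·12 = 0.88
u₂ = 0.88 − 0.01·10.56 = 0.7744

0.7744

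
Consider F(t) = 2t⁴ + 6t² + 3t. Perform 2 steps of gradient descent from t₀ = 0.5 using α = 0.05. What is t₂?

-0.15

F′(t) = 8t³ + 12t + 3
Step 1: F′(0.5) = 10; t₁ = 0.5 − 0.05·10 = 0
Step 2: F′(0) = 3; t₂ = 0 − 0.05·3 = -0.15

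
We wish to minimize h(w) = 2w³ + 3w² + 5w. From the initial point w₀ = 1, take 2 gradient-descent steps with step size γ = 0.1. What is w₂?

h′(w) = 6w² + 6w + 5
Step 1: h′(1) = 17; w₁ = 1 − 0.1·17 = -0.7
Step 2: h′(-0.7) = 3.74; w₂ = -0.7 − 0.1·3.74 = -1.074

-1.074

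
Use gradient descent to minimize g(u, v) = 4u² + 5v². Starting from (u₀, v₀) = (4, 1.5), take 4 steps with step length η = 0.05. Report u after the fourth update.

∇g = (8u, 10v)
(u₁, v₁) = (4, 1.5) − 0.05·(32, 15) = (2.4, 0.75)
(u₂, v₂) = (2.4, 0.75) − 0.05·(19.2, 7.5) = (1.44, 0.375)
(u₃, v₃) = (1.44, 0.375) − 0.05·(11.52, 3.75) = (0.864, 0.1875)
(u₄, v₄) = (0.864, 0.1875) − 0.05·(6.912, 1.875) = (0.5184, 0.09375)
u = 0.5184

0.5184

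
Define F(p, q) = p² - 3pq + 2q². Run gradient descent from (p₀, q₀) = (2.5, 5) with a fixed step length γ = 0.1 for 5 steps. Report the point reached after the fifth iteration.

∇F = (2p - 3q, -3p + 4q)
(p₁, q₁) = (2.5, 5) − 0.1·(-10, 12.5) = (3.5, 3.75)
(p₂, q₂) = (3.5, 3.75) − 0.1·(-4.25, 4.5) = (3.925, 3.3)
(p₃, q₃) = (3.925, 3.3) − 0.1·(-2.05, 1.425) = (4.13, 3.1575)
(p₄, q₄) = (4.13, 3.1575) − 0.1·(-1.2125, 0.24) = (4.25125, 3.1335)
(p₅, q₅) = (4.25125, 3.1335) − 0.1·(-0.898, -0.21975) = (4.34105, 3.155475)

(4.34105, 3.155475)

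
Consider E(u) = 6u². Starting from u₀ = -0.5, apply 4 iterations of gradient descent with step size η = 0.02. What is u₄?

-0.16681088

E′(u) = 12u
u₁ = -0.5 − 0.02·(-6) = -0.38
u₂ = -0.38 − 0.02·(-4.56) = -0.2888
u₃ = -0.2888 − 0.02·(-3.4656) = -0.219488
u₄ = -0.219488 − 0.02·(-2.633856) = -0.16681088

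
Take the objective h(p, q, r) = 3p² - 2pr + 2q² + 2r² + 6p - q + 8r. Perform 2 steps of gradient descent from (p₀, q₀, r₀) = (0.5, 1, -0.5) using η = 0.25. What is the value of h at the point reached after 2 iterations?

-16.953125

∇h = (6p - 2r + 6, 4q - 1, -2p + 4r + 8)
Step 1: at (0.5, 1, -0.5), ∇h = (10, 3, 5) → (0.5, 1, -0.5) − 0.25·(10, 3, 5) = (-2, 0.25, -1.75)
Step 2: at (-2, 0.25, -1.75), ∇h = (-2.5, 0, 5) → (-2, 0.25, -1.75) − 0.25·(-2.5, 0, 5) = (-1.375, 0.25, -3)
h(-1.375, 0.25, -3) = -16.953125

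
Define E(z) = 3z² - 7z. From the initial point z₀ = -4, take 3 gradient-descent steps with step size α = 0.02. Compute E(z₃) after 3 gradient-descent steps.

33.107693949952

E′(z) = 6z - 7
z₁ = -4 − 0.02·(-31) = -3.38
z₂ = -3.38 − 0.02·(-27.28) = -2.8344
z₃ = -2.8344 − 0.02·(-24.0064) = -2.354272
E(-2.354272) = 33.107693949952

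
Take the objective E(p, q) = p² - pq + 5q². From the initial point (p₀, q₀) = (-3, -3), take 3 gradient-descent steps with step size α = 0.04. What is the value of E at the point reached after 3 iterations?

8.10271899648

∇E = (2p - q, -p + 10q)
Step 1: at (-3, -3), ∇E = (-3, -27) → (-3, -3) − 0.04·(-3, -27) = (-2.88, -1.92)
Step 2: at (-2.88, -1.92), ∇E = (-3.84, -16.32) → (-2.88, -1.92) − 0.04·(-3.84, -16.32) = (-2.7264, -1.2672)
Step 3: at (-2.7264, -1.2672), ∇E = (-4.1856, -9.9456) → (-2.7264, -1.2672) − 0.04·(-4.1856, -9.9456) = (-2.558976, -0.869376)
E(-2.558976, -0.869376) = 8.10271899648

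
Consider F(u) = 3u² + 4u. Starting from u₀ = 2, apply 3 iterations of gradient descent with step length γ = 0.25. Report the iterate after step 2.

F′(u) = 6u + 4
u₁ = 2 − 0.25·16 = -2
u₂ = -2 − 0.25·(-8) = 0

0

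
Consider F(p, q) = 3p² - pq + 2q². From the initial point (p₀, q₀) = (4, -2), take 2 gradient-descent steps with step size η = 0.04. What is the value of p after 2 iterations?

2.1888

∇F = (6p - q, -p + 4q)
(p₁, q₁) = (4, -2) − 0.04·(26, -12) = (2.96, -1.52)
(p₂, q₂) = (2.96, -1.52) − 0.04·(19.28, -9.04) = (2.1888, -1.1584)
p = 2.1888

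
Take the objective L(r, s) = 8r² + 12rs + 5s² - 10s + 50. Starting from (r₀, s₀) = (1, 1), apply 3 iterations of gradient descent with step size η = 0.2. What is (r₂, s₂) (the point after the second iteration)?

(13.48, 14.44)

∇L = (16r + 12s, 12r + 10s - 10)
Step 1: at (1, 1), ∇L = (28, 12) → (1, 1) − 0.2·(28, 12) = (-4.6, -1.4)
Step 2: at (-4.6, -1.4), ∇L = (-90.4, -79.2) → (-4.6, -1.4) − 0.2·(-90.4, -79.2) = (13.48, 14.44)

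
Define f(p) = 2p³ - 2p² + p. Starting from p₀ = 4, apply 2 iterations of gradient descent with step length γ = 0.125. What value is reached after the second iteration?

f′(p) = 6p² - 4p + 1
Step 1: f′(4) = 81; p₁ = 4 − 0.125·81 = -6.125
Step 2: f′(-6.125) = 250.59375; p₂ = -6.125 − 0.125·250.59375 = -37.44921875

-37.44921875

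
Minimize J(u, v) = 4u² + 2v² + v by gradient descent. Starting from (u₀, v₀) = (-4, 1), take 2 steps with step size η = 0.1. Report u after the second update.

-0.16

∇J = (8u, 4v + 1)
(u₁, v₁) = (-4, 1) − 0.1·(-32, 5) = (-0.8, 0.5)
(u₂, v₂) = (-0.8, 0.5) − 0.1·(-6.4, 3) = (-0.16, 0.2)
u = -0.16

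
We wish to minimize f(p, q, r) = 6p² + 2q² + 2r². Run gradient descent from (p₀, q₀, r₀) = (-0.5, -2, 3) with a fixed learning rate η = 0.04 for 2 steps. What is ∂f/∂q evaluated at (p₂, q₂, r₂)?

∇f = (12p, 4q, 4r)
Step 1: at (-0.5, -2, 3), ∇f = (-6, -8, 12) → (-0.5, -2, 3) − 0.04·(-6, -8, 12) = (-0.26, -1.68, 2.52)
Step 2: at (-0.26, -1.68, 2.52), ∇f = (-3.12, -6.72, 10.08) → (-0.26, -1.68, 2.52) − 0.04·(-3.12, -6.72, 10.08) = (-0.1352, -1.4112, 2.1168)
∂f/∂q at (-0.1352, -1.4112, 2.1168) = -5.6448

-5.6448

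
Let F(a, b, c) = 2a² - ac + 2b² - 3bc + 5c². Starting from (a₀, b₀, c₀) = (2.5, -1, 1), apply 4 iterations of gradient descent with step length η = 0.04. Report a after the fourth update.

∇F = (4a - c, 4b - 3c, -a - 3b + 10c)
Step 1: at (2.5, -1, 1), ∇F = (9, -7, 10.5) → (2.5, -1, 1) − 0.04·(9, -7, 10.5) = (2.14, -0.72, 0.58)
Step 2: at (2.14, -0.72, 0.58), ∇F = (7.98, -4.62, 5.82) → (2.14, -0.72, 0.58) − 0.04·(7.98, -4.62, 5.82) = (1.8208, -0.5352, 0.3472)
Step 3: at (1.8208, -0.5352, 0.3472), ∇F = (6.936, -3.1824, 3.2568) → (1.8208, -0.5352, 0.3472) − 0.04·(6.936, -3.1824, 3.2568) = (1.54336, -0.407904, 0.216928)
Step 4: at (1.54336, -0.407904, 0.216928), ∇F = (5.956512, -2.2824, 1.849632) → (1.54336, -0.407904, 0.216928) − 0.04·(5.956512, -2.2824, 1.849632) = (1.30509952, -0.316608, 0.14294272)
a = 1.30509952

1.30509952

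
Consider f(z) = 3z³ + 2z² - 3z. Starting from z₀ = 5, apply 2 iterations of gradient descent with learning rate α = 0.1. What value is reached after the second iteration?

-342.996

f′(z) = 9z² + 4z - 3
z₁ = 5 − 0.1·242 = -19.2
z₂ = -19.2 − 0.1·3237.96 = -342.996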